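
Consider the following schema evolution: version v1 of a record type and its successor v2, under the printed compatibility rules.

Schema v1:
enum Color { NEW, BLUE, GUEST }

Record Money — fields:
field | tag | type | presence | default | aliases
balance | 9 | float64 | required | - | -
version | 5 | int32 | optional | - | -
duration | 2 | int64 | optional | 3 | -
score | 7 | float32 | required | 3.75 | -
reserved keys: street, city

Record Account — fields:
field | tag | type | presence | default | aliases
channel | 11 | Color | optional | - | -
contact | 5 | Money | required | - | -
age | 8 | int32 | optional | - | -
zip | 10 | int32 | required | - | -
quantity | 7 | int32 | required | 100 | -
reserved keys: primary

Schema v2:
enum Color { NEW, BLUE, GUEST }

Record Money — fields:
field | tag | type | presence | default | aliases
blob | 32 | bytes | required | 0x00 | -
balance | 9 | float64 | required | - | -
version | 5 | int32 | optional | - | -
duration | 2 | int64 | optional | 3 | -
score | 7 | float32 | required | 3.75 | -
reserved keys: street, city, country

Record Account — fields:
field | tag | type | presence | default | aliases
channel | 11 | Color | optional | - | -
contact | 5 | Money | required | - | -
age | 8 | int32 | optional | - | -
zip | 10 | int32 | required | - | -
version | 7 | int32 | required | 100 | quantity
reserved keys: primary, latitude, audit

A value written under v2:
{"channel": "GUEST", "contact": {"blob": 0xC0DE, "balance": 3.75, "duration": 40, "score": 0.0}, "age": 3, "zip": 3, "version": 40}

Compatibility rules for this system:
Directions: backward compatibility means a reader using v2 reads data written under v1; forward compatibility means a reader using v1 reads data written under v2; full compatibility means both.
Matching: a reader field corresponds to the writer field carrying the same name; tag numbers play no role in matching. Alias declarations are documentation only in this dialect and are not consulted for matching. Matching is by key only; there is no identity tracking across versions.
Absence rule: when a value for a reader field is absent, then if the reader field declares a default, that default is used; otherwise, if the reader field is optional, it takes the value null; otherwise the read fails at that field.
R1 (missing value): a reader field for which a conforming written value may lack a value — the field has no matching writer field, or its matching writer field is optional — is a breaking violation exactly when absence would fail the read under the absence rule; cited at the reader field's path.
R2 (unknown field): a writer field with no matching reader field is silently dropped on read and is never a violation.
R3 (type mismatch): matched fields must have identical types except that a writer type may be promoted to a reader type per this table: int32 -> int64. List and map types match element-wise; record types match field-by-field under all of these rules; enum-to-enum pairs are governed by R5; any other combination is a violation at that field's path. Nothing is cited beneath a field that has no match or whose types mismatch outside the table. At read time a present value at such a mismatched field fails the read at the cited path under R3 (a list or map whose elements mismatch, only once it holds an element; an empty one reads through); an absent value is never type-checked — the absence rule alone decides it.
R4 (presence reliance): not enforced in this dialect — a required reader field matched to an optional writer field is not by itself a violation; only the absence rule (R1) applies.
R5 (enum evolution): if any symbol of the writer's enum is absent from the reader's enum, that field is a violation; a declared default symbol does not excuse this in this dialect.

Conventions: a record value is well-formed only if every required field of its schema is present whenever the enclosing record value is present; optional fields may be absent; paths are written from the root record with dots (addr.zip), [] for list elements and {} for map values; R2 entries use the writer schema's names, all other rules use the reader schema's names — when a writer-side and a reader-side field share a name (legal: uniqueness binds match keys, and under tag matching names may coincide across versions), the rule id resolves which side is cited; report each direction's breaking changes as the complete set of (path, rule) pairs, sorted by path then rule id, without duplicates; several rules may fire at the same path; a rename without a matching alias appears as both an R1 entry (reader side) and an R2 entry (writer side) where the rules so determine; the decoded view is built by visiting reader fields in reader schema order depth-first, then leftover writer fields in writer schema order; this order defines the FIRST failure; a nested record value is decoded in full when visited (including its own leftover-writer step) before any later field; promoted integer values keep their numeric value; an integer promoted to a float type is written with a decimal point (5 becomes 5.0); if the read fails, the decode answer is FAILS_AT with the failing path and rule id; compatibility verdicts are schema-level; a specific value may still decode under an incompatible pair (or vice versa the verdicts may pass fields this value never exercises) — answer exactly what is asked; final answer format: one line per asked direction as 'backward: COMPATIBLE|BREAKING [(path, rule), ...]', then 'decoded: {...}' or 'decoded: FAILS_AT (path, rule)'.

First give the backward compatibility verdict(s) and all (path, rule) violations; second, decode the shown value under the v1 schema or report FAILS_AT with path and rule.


in Account below, arrows point writer -> reader
backward pass over Account, reader schema v2, writer schema v1:
  channel: paired with writer channel (Color -> Color; writer optional)
  contact: paired with writer contact (Money -> Money; writer required)
  age: paired with writer age (int32 -> int32; writer optional)
  zip: paired with writer zip (int32 -> int32; writer required)
  no writer field matches reader version
  writer field quantity has no reader counterpart
  no writer field matches reader contact.blob
  contact.balance: paired with writer contact.balance (float64 -> float64; writer required)
  contact.version: paired with writer contact.version (int32 -> int32; writer optional)
  contact.duration: paired with writer contact.duration (int64 -> int64; writer optional)
  contact.score: paired with writer contact.score (float32 -> float32; writer required)
  nothing fires on Account: backward is COMPATIBLE
migrating the Account value to v1:
  channel := "GUEST"
  contact.balance := 3.75
  contact.version := null (absent, optional -> null)
  contact.duration := 40
  contact.score := 0.0
  writer contact.blob: unknown -> dropped
  age := 3
  zip := 3
  quantity := 100 (absent -> default)
  writer version: unknown -> dropped
  => decoded: {"channel": "GUEST", "contact": {"balance": 3.75, "version": null, "duration": 40, "score": 0.0}, "age": 3, "zip": 3, "quantity": 100}
checking off the Account differences that do not matter here:
  added field blob to record Money: required bytes, tag 32, default 0x00 (in v2 it sits immediately before balance) -> triggers nothing under Account's printed rules — same verdict

backward: COMPATIBLE []; decoded: {"channel": "GUEST", "contact": {"balance": 3.75, "version": null, "duration": 40, "score": 0.0}, "age": 3, "zip": 3, "quantity": 100}


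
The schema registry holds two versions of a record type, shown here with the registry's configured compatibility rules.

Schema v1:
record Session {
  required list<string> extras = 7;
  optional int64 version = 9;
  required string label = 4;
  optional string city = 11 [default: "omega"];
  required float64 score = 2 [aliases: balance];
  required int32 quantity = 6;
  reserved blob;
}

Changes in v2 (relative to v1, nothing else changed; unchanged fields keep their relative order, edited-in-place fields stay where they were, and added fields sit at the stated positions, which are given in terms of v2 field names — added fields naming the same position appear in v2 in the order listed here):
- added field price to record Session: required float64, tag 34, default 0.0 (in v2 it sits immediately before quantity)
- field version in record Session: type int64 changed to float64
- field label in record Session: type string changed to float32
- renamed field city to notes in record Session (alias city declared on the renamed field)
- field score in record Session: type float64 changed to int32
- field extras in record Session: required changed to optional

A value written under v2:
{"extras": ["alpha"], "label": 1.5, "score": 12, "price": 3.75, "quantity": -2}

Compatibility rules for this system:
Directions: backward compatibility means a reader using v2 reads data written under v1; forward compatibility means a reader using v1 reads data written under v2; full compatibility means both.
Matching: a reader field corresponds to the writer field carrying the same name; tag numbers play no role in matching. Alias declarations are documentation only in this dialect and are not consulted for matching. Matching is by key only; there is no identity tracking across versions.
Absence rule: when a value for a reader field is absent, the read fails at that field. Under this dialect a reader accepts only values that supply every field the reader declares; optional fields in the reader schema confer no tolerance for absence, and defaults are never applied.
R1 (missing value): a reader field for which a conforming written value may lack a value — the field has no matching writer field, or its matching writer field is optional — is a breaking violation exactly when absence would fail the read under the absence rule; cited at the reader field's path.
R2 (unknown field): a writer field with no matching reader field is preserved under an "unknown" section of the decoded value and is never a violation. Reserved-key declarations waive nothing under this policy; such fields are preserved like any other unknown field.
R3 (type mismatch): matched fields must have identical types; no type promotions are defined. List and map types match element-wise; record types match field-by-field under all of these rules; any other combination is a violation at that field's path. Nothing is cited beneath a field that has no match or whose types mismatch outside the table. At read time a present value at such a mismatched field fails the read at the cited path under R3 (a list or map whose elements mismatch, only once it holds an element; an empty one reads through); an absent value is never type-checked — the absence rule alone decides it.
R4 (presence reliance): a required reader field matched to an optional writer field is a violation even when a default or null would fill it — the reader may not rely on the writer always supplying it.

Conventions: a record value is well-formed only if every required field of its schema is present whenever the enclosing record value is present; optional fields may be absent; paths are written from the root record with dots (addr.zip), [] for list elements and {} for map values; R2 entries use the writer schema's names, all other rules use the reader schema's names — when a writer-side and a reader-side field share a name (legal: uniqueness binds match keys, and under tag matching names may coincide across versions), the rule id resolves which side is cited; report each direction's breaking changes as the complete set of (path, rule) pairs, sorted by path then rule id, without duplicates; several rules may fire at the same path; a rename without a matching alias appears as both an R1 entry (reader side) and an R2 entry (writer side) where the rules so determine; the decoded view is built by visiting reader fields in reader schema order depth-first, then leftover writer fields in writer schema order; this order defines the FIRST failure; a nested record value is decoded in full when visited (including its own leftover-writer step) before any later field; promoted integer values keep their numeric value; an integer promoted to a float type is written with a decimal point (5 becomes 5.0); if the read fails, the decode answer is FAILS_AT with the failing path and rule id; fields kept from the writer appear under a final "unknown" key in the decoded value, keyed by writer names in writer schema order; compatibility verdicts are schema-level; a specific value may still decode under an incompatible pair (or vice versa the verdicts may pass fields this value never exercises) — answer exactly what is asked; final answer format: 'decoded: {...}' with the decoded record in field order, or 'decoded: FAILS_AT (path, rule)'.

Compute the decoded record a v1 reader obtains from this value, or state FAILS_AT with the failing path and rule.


decoded: FAILS_AT (version, R1)

the writer's type comes first in each Session pair
migrating the Session value to v1:
  extras := ["alpha"]
  read fails at version under R1 (no fill)
  => FAILS_AT (version, R1)
remaining Session differences; none change what is asked:
  added field price to record Session: required float64, tag 34, default 0.0 (in v2 it sits immediately before quantity) -> matters for Session compatibility verdicts, not for this value's decode
  field label in record Session: type string changed to float32 -> matters for Session compatibility verdicts, not for this value's decode
  renamed field city to notes in record Session (alias city declared on the renamed field) -> matters for Session compatibility verdicts, not for this value's decode
  field score in record Session: type float64 changed to int32 -> matters for Session compatibility verdicts, not for this value's decode
  field extras in record Session: required changed to optional -> matters for Session compatibility verdicts, not for this value's decode


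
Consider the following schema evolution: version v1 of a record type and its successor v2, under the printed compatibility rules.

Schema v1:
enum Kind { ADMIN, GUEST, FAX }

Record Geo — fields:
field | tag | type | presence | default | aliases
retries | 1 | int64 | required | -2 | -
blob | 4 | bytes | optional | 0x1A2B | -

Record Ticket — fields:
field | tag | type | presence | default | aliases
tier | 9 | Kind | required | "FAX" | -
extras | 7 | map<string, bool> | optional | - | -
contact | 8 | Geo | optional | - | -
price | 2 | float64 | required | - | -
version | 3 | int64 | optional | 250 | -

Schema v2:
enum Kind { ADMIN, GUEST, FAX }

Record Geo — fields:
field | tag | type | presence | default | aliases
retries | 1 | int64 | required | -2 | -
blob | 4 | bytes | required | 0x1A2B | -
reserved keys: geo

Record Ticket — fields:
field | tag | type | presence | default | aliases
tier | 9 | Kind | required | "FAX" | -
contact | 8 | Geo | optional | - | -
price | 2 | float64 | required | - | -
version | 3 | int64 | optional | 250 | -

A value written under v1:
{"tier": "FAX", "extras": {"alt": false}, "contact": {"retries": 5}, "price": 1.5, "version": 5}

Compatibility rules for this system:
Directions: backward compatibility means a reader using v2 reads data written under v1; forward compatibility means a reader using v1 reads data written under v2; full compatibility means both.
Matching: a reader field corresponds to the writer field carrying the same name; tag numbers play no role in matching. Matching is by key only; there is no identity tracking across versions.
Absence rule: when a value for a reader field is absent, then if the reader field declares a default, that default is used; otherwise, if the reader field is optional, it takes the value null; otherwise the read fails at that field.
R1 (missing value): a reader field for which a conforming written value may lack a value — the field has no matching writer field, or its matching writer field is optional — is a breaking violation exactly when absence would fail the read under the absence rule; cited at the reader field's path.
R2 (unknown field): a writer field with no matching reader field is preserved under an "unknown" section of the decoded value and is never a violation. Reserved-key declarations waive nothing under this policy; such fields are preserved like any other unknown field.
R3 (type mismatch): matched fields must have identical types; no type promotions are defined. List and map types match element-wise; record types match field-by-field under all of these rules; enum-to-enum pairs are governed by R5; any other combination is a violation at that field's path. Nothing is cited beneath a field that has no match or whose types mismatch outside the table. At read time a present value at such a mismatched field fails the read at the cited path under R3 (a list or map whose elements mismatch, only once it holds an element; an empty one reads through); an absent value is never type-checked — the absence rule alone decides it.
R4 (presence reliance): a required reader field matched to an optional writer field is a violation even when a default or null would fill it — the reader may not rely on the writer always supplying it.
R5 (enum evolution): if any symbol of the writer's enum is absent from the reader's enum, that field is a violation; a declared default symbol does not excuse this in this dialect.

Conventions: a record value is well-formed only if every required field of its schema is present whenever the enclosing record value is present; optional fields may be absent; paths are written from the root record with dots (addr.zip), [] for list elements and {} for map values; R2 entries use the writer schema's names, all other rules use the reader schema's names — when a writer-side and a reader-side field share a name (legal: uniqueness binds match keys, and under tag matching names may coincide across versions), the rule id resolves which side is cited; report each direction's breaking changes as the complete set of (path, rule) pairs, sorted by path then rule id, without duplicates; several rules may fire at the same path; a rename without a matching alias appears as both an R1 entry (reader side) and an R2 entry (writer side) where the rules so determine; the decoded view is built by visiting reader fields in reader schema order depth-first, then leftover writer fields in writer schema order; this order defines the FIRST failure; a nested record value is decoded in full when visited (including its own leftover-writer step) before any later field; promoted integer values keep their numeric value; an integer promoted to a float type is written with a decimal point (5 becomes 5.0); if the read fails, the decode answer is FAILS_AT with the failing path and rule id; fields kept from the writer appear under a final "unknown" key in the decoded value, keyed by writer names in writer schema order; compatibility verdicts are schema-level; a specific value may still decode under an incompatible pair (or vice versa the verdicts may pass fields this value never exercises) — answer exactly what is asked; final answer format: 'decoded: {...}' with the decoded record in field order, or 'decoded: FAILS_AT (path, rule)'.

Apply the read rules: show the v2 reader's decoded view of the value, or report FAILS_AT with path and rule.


decoded: {"tier": "FAX", "contact": {"retries": 5, "blob": 0x1A2B}, "price": 1.5, "version": 5, "unknown": {"extras": {"alt": false}}}

the writer's type comes first in each Ticket pair
migrating the Ticket value to v2:
  tier := "FAX"
  contact.retries := 5
  contact.blob := 0x1A2B (no value, default fills)
  price := 1.5
  version := 5
  writer extras: kept under "unknown"
  => decoded: {"tier": "FAX", "contact": {"retries": 5, "blob": 0x1A2B}, "price": 1.5, "version": 5, "unknown": {"extras": {"alt": false}}}
the other Ticket changes do not affect what is asked:
  field blob in record Geo: optional changed to required -> schema-level compatibility only; this Ticket value's decode is unchanged


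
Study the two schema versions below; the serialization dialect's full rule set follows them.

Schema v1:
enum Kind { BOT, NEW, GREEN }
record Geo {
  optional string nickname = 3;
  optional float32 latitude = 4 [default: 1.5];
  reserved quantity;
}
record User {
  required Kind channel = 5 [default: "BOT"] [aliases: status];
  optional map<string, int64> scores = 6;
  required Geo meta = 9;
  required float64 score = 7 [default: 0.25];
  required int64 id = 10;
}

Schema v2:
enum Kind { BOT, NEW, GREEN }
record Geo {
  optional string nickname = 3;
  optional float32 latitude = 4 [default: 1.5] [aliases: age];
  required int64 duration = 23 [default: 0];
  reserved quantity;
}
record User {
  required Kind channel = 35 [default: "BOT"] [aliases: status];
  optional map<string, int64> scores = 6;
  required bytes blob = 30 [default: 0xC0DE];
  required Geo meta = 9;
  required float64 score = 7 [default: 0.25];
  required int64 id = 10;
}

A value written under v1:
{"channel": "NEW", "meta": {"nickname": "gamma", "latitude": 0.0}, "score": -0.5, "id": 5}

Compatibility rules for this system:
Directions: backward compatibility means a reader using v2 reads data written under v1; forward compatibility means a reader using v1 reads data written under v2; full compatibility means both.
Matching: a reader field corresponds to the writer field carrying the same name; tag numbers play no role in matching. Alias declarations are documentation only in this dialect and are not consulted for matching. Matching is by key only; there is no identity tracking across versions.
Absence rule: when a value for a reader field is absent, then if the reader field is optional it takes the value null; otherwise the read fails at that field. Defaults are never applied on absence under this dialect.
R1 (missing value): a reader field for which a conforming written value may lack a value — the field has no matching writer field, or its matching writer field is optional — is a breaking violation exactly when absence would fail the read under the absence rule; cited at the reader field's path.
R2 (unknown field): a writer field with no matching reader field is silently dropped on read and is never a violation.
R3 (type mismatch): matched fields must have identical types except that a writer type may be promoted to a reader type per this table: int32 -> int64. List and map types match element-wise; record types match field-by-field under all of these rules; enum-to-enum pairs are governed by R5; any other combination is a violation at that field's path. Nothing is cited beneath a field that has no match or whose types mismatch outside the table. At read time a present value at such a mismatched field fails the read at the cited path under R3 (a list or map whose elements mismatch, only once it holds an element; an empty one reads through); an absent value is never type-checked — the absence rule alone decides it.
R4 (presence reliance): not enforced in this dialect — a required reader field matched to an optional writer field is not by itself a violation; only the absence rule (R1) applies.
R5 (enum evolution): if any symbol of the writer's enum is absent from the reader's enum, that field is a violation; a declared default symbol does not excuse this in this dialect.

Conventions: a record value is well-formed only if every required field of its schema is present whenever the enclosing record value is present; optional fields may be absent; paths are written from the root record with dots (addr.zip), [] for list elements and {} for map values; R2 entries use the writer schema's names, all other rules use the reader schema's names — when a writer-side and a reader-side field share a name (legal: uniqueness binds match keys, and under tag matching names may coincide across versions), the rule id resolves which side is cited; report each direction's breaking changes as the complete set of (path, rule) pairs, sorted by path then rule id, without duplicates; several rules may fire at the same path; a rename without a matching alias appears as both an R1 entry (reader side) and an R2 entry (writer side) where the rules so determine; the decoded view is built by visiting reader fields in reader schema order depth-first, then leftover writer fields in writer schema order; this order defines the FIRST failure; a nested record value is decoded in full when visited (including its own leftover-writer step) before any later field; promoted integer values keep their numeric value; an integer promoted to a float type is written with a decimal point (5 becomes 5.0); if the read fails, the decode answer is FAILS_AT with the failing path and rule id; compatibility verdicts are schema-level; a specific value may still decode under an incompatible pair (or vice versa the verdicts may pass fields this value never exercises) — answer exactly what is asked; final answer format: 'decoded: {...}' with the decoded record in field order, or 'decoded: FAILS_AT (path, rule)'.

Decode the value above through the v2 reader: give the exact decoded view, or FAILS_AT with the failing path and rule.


in User below, arrows point writer -> reader
decode (reader v2):
  channel := "NEW"
  scores := null (absent, optional -> null)
  read fails at blob under R1 (no fill)
  => FAILS_AT (blob, R1)
the other User changes do not affect what is asked:
  field channel in record User: tag 5 changed to 35 -> no rule fires on it and the decoded User view is identical with or without it
  added field duration to record Geo: required int64, tag 23, default 0 (in v2 it sits last) -> schema-level compatibility only; this User value's decode is unchanged

decoded: FAILS_AT (blob, R1)


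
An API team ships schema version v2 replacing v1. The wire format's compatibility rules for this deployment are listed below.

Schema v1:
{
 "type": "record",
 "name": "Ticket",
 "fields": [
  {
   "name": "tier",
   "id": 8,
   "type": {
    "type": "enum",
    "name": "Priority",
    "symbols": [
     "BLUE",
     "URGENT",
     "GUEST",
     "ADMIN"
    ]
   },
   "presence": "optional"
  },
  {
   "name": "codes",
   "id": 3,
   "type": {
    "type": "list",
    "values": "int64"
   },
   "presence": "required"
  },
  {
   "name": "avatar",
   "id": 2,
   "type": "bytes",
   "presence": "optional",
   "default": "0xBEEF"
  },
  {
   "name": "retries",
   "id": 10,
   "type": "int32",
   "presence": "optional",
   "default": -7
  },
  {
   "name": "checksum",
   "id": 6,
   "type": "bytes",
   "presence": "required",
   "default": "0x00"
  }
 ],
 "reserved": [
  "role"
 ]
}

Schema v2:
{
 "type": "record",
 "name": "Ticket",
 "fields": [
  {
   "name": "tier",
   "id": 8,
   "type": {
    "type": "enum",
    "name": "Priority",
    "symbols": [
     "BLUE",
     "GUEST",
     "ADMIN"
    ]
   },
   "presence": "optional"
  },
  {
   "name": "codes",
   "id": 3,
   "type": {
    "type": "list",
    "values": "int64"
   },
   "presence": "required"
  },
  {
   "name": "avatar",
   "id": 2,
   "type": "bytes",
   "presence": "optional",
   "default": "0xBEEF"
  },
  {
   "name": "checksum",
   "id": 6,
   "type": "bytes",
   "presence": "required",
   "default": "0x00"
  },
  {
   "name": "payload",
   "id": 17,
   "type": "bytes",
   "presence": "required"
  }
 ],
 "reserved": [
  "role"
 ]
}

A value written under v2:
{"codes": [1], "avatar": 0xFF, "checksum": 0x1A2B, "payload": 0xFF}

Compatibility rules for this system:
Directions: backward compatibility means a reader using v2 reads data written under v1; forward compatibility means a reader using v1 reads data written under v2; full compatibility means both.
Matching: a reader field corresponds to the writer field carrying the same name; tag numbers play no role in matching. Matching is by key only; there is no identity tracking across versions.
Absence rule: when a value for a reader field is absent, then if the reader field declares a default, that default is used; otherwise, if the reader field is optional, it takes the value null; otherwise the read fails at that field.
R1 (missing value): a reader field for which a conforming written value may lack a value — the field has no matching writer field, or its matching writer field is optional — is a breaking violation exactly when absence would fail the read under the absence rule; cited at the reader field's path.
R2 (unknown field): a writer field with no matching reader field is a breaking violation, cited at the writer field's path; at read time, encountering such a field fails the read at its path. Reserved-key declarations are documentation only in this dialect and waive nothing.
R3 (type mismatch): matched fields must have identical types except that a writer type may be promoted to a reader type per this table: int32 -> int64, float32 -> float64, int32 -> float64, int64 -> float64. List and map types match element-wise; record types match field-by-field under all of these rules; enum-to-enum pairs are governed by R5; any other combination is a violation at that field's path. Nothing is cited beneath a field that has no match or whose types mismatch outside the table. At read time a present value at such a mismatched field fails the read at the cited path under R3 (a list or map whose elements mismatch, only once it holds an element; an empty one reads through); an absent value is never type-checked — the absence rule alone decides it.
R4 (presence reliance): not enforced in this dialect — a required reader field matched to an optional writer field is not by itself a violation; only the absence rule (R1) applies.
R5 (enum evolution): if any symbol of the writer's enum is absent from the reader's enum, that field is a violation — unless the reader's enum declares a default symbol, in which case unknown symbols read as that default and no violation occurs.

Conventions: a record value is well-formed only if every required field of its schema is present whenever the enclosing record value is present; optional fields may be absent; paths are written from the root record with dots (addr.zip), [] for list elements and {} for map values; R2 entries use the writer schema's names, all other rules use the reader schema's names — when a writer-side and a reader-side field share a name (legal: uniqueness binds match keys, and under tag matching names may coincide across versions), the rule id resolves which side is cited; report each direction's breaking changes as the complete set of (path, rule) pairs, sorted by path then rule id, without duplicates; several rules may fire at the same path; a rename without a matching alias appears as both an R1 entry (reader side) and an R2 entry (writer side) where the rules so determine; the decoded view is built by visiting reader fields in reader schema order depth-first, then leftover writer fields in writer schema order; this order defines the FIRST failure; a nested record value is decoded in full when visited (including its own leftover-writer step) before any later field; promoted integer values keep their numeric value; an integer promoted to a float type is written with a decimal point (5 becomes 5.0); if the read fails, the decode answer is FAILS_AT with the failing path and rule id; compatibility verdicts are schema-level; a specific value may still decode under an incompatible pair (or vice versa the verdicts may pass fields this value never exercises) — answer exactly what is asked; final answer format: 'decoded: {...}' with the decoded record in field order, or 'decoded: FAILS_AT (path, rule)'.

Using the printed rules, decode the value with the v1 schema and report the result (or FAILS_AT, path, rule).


the writer's type comes first in each Ticket pair
migrating the Ticket value to v1:
  tier := null (not supplied -> null)
  codes := [1]
  avatar := 0xFF
  retries := -7 (no value, default fills)
  checksum := 0x1A2B
  read fails at payload under R2 (unknown field)
  => FAILS_AT (payload, R2)
diffs on Ticket not affecting the asked answer:
  removed field retries from record Ticket -> affects the rule determinations only; this particular Ticket value decodes identically
  enum Priority (field tier in record Ticket): symbol URGENT removed -> affects the rule determinations only; this particular Ticket value decodes identically

decoded: FAILS_AT (payload, R2)


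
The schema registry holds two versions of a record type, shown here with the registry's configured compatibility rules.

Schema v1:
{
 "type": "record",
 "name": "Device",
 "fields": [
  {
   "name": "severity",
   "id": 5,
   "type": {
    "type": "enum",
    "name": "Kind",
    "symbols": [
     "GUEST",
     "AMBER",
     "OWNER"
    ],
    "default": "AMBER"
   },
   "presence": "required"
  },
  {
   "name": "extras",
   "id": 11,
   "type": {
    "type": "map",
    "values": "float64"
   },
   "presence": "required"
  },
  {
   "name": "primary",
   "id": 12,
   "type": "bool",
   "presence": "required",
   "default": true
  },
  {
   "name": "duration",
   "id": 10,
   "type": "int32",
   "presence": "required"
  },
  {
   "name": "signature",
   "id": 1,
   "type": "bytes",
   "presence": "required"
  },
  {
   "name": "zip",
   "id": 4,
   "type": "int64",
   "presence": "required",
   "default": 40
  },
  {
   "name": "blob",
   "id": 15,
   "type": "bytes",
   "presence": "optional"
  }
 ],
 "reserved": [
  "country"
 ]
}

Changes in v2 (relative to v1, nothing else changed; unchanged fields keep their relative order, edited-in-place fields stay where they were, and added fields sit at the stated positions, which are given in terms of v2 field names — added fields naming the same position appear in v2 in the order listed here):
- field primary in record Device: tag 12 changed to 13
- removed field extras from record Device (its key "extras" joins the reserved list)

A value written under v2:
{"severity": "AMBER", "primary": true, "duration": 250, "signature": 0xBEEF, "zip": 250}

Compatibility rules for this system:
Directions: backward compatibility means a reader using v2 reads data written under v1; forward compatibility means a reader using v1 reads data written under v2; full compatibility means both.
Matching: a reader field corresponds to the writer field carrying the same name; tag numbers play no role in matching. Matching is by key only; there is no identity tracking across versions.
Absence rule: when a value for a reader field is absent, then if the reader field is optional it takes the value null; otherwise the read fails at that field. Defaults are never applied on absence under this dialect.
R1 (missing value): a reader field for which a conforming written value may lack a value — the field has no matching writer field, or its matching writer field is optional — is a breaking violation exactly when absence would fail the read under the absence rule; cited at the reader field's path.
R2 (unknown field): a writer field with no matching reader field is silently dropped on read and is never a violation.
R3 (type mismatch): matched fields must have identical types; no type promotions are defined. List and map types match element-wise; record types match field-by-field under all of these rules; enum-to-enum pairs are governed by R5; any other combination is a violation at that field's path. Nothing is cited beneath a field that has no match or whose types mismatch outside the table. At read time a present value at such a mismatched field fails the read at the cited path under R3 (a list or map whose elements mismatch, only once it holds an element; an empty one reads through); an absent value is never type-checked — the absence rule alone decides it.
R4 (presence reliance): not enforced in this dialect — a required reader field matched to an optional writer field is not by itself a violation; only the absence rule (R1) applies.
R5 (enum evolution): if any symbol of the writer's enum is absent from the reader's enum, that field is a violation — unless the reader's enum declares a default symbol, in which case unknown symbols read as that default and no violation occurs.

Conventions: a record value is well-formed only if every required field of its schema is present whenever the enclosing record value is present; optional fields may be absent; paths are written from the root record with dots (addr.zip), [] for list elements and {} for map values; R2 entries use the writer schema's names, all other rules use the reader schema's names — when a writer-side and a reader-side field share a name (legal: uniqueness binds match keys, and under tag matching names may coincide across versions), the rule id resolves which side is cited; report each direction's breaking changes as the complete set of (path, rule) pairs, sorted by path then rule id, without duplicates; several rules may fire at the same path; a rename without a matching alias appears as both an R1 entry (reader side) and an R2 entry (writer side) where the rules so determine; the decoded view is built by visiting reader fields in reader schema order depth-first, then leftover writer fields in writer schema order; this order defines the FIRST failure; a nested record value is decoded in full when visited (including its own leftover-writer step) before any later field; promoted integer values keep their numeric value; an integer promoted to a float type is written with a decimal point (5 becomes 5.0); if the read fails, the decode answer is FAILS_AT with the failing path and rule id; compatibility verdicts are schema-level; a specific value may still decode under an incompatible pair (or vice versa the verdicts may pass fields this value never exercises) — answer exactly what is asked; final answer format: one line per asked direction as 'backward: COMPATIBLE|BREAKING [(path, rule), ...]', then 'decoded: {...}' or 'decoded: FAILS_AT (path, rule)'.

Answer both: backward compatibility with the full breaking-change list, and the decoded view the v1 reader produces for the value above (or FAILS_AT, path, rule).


backward: COMPATIBLE []; decoded: FAILS_AT (extras, R1)

each type pair in Device: writer, then reader
checking backward for Device: reader v2 against writer v1:
  writer required, Kind -> Kind: reader severity maps from writer severity
  writer required, bool -> bool: reader primary maps from writer primary
  writer required, int32 -> int32: reader duration maps from writer duration
  writer required, bytes -> bytes: reader signature maps from writer signature
  writer required, int64 -> int64: reader zip maps from writer zip
  writer optional, bytes -> bytes: reader blob maps from writer blob
  writer field extras has no reader counterpart
  => backward verdict for Device: COMPATIBLE, no violations
decode (reader v1):
  severity := "AMBER"
  read fails at extras under R1 (no fill)
  => FAILS_AT (extras, R1)
the rest of the Device diff is inert for this question:
  field primary in record Device: tag 12 changed to 13 -> triggers nothing under Device's printed rules — same verdict


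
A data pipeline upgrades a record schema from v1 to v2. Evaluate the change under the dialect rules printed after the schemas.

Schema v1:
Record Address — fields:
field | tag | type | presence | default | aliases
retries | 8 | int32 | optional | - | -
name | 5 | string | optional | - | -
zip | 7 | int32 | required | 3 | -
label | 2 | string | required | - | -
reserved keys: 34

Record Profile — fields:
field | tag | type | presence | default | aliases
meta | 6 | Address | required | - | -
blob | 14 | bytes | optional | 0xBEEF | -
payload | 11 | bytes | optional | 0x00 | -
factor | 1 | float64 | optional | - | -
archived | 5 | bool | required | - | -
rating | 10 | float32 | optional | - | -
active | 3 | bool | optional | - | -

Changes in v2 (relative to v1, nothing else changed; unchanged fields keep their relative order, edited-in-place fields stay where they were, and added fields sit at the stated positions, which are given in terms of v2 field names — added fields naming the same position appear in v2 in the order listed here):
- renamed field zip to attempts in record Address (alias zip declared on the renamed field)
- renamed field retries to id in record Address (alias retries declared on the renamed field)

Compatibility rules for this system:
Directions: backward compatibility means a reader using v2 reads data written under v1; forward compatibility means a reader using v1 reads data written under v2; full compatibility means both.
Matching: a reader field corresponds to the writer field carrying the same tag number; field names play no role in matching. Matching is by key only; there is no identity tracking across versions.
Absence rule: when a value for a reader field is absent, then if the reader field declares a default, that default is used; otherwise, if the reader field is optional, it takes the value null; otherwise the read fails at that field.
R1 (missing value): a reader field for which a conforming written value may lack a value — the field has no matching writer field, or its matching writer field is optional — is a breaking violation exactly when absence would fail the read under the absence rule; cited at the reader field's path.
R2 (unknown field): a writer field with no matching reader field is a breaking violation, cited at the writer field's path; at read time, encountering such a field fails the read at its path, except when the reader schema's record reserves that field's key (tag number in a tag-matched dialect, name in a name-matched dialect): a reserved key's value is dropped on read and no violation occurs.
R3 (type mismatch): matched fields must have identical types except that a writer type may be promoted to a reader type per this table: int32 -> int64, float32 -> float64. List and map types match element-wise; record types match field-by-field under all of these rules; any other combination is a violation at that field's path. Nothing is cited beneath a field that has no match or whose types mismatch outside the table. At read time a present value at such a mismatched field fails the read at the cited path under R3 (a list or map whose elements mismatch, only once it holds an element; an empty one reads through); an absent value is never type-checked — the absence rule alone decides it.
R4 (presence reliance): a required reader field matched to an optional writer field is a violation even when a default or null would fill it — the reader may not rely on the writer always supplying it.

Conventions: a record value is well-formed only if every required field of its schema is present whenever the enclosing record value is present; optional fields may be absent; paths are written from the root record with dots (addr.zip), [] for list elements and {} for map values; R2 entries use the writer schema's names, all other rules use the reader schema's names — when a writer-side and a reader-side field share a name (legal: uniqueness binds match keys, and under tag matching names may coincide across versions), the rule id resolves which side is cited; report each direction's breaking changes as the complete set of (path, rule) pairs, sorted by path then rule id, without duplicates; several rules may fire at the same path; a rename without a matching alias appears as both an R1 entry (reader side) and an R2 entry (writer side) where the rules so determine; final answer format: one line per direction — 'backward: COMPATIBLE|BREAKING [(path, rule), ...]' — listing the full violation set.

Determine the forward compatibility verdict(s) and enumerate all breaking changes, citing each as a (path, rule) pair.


arrows below run writer -> reader for Profile
forward for Profile (reader v1, writer v2):
  meta <- meta (Address -> Address, writer required)
  blob <- blob (bytes -> bytes, writer optional)
  payload <- payload (bytes -> bytes, writer optional)
  factor <- factor (float64 -> float64, writer optional)
  archived <- archived (bool -> bool, writer required)
  rating <- rating (float32 -> float32, writer optional)
  active <- active (bool -> bool, writer optional)
  meta.retries <- meta.id (int32 -> int32, writer optional)
  meta.name <- meta.name (string -> string, writer optional)
  meta.zip <- meta.attempts (int32 -> int32, writer required)
  meta.label <- meta.label (string -> string, writer required)
  => forward: COMPATIBLE
checking off the Profile differences that do not matter here:
  renamed field zip to attempts in record Address (alias zip declared on the renamed field) -> no rule fires on it in Profile's dialect; the asked verdict holds
  renamed field retries to id in record Address (alias retries declared on the renamed field) -> no rule fires on it in Profile's dialect; the asked verdict holds

forward: COMPATIBLE []
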